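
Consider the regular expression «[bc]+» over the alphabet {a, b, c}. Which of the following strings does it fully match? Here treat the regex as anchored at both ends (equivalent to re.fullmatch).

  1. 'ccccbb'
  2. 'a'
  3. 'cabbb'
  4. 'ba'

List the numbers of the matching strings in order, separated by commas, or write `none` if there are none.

1

1 → match
2 → no match
3 → no match
4 → no match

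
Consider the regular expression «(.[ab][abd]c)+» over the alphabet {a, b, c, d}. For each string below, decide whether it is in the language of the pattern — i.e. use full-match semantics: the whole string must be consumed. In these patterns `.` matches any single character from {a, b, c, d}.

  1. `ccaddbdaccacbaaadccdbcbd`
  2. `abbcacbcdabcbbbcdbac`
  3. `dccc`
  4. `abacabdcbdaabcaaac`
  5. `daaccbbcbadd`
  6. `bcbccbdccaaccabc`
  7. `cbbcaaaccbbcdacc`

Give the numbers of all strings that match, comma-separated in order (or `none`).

none

1 → no match — must end with `c`
2 → no match
3 → no match
4 → no match
5 → no match — must end with `c`
6 → no match
7 → no match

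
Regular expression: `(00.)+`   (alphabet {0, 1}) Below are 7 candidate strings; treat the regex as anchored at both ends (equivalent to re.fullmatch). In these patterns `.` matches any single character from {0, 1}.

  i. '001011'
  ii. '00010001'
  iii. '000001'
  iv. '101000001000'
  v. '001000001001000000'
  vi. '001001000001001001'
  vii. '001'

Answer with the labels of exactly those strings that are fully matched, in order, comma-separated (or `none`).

i → no match
ii → no match
iii → match
iv → no match — must start with '00'
v → match
vi → match
vii → match

iii, v, vi, vii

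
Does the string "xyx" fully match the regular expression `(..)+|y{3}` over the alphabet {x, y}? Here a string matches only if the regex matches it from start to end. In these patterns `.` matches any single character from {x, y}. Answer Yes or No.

No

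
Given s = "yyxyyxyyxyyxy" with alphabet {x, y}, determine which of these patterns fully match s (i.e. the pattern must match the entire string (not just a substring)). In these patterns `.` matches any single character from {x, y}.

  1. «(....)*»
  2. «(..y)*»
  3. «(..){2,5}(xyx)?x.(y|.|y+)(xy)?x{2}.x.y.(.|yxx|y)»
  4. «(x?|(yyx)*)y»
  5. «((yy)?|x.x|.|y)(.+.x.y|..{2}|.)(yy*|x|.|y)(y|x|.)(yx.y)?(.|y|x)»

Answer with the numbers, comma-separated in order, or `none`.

1 → no match
2 → no match
3 → no match
4 → match
5 → no match

4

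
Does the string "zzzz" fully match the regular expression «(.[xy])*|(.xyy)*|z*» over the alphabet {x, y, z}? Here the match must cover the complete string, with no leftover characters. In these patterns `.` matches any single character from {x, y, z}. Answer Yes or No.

Yes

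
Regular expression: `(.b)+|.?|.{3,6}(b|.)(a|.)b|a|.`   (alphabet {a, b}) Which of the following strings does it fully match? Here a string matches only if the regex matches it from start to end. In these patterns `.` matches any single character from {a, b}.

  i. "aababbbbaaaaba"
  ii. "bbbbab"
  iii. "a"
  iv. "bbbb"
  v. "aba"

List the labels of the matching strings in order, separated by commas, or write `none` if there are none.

i → no match
ii → match
iii → match
iv → match
v → no match

ii, iii, iv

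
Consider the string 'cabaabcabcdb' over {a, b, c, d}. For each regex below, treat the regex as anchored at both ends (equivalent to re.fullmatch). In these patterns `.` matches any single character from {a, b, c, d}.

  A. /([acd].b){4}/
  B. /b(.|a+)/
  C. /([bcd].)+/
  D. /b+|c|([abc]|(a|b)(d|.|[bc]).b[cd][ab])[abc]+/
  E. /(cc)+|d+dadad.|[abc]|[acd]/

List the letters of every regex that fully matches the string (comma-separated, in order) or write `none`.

A

A → match
B → no match — must start with 'b'
C → no match
D → no match
E → no match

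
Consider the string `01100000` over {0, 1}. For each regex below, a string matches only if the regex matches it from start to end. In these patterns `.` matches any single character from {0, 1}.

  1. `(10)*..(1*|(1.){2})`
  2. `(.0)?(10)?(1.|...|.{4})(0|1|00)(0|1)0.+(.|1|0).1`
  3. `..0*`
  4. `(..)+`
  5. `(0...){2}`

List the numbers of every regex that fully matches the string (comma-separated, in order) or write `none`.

4, 5

1 → no match
2 → no match — must end with `1`
3 → no match
4 → match
5 → match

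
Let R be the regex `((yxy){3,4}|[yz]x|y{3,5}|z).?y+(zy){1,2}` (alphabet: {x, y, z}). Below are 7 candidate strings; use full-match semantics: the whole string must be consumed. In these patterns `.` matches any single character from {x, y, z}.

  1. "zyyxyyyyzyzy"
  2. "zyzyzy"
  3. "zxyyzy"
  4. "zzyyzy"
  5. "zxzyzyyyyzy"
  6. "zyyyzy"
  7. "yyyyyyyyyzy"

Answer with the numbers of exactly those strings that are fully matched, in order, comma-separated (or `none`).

2, 3, 4, 6, 7

1 → no match
2 → match
3 → match
4 → match
5 → no match
6 → match
7 → match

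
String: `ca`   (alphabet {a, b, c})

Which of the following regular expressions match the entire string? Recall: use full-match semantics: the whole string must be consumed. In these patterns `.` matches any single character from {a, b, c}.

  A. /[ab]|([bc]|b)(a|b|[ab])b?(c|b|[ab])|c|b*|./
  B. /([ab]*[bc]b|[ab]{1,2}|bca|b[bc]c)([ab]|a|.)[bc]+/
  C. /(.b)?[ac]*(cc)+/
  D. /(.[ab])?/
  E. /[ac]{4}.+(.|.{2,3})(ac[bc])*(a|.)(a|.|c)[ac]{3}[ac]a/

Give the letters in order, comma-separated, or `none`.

A → no match
B → no match
C → no match — must end with `cc`
D → match
E → no match

D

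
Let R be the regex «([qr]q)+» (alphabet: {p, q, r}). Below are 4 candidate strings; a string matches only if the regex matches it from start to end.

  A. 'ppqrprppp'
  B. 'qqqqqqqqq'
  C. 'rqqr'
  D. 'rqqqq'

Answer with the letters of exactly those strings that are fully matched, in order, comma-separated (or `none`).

A. 'ppqrprppp' → no match — must end with 'q'
B. 'qqqqqqqqq' → no match
C. 'rqqr' → no match — must end with 'q'
D. 'rqqqq' → no match

none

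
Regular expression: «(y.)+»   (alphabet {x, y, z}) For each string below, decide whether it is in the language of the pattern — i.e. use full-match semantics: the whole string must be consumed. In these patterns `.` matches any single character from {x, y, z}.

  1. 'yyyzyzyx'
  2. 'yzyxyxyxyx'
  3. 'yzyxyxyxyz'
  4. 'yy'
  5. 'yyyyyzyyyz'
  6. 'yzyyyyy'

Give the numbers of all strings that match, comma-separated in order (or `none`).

1, 2, 3, 4, 5

1. 'yyyzyzyx' → match
2. 'yzyxyxyxyx' → match
3. 'yzyxyxyxyz' → match
4. 'yy' → match
5. 'yyyyyzyyyz' → match
6. 'yzyyyyy' → no match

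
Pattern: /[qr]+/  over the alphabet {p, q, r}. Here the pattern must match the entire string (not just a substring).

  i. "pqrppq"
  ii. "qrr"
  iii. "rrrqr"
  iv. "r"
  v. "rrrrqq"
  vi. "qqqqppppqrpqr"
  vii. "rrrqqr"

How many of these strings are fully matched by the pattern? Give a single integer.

5

i → no match
ii → match
iii → match
iv → match
v → match
vi → no match
vii → match
Total matched: 5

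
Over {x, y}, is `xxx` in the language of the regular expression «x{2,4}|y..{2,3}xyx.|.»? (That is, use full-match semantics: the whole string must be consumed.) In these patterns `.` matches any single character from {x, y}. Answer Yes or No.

Yes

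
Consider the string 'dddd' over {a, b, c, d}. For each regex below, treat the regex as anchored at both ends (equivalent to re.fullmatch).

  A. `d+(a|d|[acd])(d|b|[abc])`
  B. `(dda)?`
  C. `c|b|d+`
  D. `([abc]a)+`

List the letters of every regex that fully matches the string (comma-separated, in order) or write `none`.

A, C

A → match
B → no match
C → match
D → no match — must end with 'a'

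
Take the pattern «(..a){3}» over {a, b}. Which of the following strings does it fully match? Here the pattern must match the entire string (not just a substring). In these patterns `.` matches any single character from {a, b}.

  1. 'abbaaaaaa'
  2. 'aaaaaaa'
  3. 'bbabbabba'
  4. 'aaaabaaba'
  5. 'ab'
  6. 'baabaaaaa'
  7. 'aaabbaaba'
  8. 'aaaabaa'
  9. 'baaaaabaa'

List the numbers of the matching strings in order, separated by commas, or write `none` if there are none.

3, 4, 6, 7, 9

1 → no match
2 → no match
3 → match
4 → match
5 → no match — must end with 'a'
6 → match
7 → match
8 → no match
9 → match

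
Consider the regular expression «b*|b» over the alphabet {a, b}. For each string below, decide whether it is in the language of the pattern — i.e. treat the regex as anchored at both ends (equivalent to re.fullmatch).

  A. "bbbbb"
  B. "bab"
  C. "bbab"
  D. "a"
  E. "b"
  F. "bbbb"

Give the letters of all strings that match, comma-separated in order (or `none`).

A → match
B → no match
C → no match
D → no match
E → match
F → match

A, E, F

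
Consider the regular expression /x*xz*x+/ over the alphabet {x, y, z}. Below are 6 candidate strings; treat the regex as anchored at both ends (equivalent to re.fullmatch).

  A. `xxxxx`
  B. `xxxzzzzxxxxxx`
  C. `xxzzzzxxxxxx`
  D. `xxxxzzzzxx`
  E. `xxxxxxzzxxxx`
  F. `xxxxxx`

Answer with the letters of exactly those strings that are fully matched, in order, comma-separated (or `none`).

A, B, C, D, E, F

A → match
B → match
C → match
D → match
E → match
F → match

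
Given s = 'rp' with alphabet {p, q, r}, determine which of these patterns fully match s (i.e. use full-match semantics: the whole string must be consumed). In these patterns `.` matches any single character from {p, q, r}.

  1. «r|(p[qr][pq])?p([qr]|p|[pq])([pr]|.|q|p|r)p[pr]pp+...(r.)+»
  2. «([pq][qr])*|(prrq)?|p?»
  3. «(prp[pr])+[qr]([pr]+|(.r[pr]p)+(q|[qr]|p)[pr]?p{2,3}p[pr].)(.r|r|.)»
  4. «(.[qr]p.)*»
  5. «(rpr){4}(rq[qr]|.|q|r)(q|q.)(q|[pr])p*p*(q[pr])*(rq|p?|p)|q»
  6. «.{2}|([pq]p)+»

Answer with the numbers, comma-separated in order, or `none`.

1 → no match
2 → no match
3 → no match — must start with 'prp'
4 → no match
5 → no match
6 → match

6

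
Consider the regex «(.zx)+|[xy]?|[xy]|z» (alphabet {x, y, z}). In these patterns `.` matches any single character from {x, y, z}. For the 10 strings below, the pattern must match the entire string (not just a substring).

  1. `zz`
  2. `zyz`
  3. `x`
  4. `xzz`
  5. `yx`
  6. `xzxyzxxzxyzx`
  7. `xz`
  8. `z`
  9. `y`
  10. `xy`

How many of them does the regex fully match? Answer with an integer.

4

1. `zz` → no match
2. `zyz` → no match
3. `x` → match
4. `xzz` → no match
5. `yx` → no match
6. `xzxyzxxzxyzx` → match
7. `xz` → no match
8. `z` → match
9. `y` → match
10. `xy` → no match
Total matched: 4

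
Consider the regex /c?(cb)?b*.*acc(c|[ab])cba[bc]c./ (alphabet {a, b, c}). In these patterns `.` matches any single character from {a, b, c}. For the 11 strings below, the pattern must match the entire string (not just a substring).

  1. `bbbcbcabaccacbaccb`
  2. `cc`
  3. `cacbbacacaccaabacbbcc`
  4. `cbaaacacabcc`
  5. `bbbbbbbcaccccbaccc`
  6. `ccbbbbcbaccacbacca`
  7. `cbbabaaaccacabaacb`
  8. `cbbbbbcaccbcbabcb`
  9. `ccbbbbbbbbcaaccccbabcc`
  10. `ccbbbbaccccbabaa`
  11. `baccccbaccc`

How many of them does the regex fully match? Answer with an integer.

1 → match
2 → no match
3 → no match
4 → no match
5 → match
6 → match
7 → no match
8 → match
9 → match
10 → no match
11 → match
Total matched: 6

6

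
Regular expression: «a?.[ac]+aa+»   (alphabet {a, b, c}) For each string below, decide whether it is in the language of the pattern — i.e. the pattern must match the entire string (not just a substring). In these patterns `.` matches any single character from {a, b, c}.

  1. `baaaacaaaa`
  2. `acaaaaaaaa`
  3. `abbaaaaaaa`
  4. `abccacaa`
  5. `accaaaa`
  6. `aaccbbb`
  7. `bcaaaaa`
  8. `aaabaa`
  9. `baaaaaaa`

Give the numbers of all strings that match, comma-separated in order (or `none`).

1, 2, 4, 5, 7, 9

1 → match
2 → match
3 → no match
4 → match
5 → match
6 → no match — must end with `a`
7 → match
8 → no match
9 → match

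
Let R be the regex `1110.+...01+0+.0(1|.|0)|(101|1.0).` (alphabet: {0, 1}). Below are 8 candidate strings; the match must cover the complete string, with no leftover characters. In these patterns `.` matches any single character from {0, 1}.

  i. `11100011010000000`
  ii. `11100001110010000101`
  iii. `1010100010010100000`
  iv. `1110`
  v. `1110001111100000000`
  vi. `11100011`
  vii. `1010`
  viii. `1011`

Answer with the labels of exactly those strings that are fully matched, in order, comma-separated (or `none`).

i, ii, vii, viii

i → match
ii → match
iii → no match
iv → no match
v → no match
vi → no match
vii → match
viii → match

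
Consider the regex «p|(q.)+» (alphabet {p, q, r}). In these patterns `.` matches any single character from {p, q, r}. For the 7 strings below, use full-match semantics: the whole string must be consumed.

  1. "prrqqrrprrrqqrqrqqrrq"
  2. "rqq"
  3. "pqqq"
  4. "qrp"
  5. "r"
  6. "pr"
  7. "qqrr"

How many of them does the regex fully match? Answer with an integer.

1 → no match
2. "rqq" → no match
3. "pqqq" → no match
4. "qrp" → no match
5. "r" → no match
6. "pr" → no match
7. "qqrr" → no match
Total matched: 0

0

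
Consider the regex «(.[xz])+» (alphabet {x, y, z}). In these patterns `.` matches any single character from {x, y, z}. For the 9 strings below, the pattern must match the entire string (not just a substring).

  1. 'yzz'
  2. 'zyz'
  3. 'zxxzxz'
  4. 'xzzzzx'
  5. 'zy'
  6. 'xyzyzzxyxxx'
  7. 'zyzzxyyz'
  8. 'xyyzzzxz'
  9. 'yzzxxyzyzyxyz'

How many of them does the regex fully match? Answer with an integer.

2

1 → no match
2 → no match
3 → match
4 → match
5 → no match
6 → no match
7 → no match
8 → no match
9 → no match
Total matched: 2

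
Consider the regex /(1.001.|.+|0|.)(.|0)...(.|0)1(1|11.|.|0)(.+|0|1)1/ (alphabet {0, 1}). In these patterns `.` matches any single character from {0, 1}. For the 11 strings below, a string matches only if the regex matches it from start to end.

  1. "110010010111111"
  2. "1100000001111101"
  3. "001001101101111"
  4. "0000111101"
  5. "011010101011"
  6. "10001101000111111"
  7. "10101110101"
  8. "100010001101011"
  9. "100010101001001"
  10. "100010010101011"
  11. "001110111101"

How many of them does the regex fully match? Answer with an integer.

11

1 → match
2 → match
3 → match
4 → match
5 → match
6 → match
7 → match
8 → match
9 → match
10 → match
11 → match
Total matched: 11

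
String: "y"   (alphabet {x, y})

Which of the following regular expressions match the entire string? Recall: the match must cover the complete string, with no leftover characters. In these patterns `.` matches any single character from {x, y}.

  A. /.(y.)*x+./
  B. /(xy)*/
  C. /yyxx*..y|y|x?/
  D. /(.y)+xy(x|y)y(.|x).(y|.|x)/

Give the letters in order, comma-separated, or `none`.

A → no match
B → no match
C → match
D → no match

C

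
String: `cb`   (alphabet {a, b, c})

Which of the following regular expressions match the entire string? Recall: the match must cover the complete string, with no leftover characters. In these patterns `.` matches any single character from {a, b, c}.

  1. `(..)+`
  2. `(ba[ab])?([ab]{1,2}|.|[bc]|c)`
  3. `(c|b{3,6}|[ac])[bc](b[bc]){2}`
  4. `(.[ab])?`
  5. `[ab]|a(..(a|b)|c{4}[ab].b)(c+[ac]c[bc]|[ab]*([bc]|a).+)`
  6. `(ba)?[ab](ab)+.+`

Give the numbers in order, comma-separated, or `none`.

1 → match
2 → no match
3 → no match
4 → match
5 → no match
6 → no match

1, 4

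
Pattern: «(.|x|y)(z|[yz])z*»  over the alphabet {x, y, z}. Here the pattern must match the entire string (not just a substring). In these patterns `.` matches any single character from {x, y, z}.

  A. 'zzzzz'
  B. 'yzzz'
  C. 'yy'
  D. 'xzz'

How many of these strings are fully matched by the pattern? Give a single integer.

4

A → match
B → match
C → match
D → match
Total matched: 4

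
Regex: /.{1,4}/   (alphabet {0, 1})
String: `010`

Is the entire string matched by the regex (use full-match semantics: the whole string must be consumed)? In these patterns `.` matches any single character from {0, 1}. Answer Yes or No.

Yes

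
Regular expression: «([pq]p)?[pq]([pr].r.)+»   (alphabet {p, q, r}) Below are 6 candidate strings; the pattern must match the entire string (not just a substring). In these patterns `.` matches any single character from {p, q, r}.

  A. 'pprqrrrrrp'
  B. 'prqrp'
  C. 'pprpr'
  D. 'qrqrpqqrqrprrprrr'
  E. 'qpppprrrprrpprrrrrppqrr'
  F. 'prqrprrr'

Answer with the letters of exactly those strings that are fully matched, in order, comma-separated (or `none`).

A → no match
B → match
C → no match
D → no match
E → match
F → no match

B, E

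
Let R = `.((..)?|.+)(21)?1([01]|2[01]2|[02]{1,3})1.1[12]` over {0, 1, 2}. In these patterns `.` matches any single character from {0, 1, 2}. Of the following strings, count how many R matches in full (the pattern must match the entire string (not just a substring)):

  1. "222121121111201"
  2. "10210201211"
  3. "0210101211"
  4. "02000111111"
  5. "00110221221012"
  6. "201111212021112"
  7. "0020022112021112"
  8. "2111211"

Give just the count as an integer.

1 → no match
2 → match
3 → match
4 → match
5 → match
6 → match
7 → match
8 → match
Total matched: 7

7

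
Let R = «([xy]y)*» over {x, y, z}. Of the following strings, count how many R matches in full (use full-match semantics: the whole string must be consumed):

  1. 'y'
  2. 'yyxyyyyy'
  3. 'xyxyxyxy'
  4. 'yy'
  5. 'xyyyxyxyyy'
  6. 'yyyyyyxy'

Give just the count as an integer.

5

1 → no match
2 → match
3 → match
4 → match
5 → match
6 → match
Total matched: 5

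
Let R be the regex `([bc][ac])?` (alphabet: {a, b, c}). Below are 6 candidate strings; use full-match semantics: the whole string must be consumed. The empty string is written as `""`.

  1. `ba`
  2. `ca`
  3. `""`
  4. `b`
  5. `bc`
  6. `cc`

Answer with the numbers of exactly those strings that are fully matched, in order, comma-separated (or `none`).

1, 2, 3, 5, 6

1 → match
2 → match
3 → match
4 → no match
5 → match
6 → match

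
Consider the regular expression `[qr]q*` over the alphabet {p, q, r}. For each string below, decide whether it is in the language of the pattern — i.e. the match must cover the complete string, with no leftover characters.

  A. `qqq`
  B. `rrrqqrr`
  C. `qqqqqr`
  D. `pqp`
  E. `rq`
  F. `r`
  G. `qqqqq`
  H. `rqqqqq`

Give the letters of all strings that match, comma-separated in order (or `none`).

A, E, F, G, H

A → match
B → no match
C → no match
D → no match
E → match
F → match
G → match
H → match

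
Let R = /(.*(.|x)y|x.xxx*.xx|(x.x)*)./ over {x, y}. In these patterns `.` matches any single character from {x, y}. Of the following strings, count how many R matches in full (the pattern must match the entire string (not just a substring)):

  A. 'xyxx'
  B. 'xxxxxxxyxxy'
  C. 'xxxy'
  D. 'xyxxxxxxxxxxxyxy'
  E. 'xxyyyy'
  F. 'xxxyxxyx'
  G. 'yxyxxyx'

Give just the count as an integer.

7

A → match
B → match
C → match
D → match
E → match
F → match
G → match
Total matched: 7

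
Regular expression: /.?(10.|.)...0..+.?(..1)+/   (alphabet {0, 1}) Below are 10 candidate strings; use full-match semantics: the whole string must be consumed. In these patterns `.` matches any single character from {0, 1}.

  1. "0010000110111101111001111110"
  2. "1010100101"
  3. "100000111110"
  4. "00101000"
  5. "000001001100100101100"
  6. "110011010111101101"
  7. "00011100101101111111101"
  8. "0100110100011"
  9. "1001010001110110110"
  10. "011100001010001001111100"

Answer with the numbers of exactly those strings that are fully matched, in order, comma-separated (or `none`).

none

1 → no match — must end with "1"
2 → no match
3 → no match — must end with "1"
4 → no match — must end with "1"
5 → no match — must end with "1"
6 → no match
7 → no match
8 → no match
9 → no match — must end with "1"
10 → no match — must end with "1"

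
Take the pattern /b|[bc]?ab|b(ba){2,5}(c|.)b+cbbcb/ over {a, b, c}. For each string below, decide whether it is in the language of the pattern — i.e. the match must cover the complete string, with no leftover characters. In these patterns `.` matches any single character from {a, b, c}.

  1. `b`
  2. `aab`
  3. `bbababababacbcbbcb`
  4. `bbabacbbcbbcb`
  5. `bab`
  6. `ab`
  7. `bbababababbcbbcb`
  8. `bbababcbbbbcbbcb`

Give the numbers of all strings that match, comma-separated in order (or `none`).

1. `b` → match
2. `aab` → no match
3 → match
4 → match
5. `bab` → match
6. `ab` → match
7 → match
8 → no match

1, 3, 4, 5, 6, 7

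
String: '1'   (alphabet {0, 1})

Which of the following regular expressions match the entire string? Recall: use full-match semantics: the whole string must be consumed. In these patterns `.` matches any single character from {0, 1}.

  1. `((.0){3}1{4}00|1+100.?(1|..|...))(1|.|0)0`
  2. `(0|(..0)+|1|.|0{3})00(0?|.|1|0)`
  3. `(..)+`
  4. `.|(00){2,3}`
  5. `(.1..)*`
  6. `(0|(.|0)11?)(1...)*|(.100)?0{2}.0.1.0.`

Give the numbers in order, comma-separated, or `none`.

1 → no match — must end with '0'
2 → no match
3 → no match
4 → match
5 → no match
6 → no match

4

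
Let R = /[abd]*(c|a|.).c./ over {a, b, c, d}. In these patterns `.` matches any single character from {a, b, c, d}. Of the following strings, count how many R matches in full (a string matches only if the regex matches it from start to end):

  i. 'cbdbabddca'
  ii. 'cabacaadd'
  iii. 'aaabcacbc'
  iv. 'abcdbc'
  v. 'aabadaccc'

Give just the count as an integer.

i → no match
ii → no match
iii → no match
iv → no match
v → match
Total matched: 1

1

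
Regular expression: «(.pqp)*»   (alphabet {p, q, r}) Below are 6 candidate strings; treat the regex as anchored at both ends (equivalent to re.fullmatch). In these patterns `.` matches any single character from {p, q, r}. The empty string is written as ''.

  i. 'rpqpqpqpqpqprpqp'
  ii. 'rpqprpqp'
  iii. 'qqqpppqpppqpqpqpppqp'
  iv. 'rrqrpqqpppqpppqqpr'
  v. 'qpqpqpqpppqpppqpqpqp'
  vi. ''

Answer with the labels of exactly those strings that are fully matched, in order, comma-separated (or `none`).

i → match
ii → match
iii → no match
iv → no match
v → match
vi → match

i, ii, v, vi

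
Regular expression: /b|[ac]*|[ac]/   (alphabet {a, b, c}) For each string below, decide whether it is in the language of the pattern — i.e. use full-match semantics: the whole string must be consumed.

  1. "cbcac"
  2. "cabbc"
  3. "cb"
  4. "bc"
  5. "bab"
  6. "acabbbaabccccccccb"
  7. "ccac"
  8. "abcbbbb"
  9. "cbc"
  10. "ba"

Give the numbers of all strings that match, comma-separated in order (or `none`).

1 → no match
2 → no match
3 → no match
4 → no match
5 → no match
6 → no match
7 → match
8 → no match
9 → no match
10 → no match

7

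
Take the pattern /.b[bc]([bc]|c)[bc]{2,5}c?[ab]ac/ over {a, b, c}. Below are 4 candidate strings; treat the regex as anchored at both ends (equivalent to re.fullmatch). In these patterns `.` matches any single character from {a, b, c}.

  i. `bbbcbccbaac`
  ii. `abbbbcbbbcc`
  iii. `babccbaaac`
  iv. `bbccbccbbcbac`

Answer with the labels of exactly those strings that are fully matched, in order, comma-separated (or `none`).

i. `bbbcbccbaac` → match
ii. `abbbbcbbbcc` → no match — must end with `ac`
iii. `babccbaaac` → no match
iv → match

i, iv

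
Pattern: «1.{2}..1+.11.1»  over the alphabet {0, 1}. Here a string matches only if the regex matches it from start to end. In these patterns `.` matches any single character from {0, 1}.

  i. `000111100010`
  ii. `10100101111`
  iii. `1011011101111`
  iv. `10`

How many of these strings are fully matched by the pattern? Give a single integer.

2

i. `000111100010` → no match — must start with `1`
ii. `10100101111` → match
iii → match
iv. `10` → no match — must end with `1`
Total matched: 2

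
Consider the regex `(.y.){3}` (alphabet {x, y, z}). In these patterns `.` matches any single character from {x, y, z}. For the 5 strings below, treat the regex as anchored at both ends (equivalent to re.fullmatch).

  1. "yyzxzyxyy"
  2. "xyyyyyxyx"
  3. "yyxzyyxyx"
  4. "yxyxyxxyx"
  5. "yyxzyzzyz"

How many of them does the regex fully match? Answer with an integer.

1. "yyzxzyxyy" → no match
2. "xyyyyyxyx" → match
3. "yyxzyyxyx" → match
4. "yxyxyxxyx" → no match
5. "yyxzyzzyz" → match
Total matched: 3

3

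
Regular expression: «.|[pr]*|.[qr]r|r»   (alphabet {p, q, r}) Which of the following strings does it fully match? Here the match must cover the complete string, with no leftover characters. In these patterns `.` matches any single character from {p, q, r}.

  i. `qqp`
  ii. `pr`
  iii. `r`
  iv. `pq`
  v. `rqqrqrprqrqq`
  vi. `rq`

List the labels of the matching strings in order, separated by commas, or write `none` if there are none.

ii, iii

i → no match
ii → match
iii → match
iv → no match
v → no match
vi → no match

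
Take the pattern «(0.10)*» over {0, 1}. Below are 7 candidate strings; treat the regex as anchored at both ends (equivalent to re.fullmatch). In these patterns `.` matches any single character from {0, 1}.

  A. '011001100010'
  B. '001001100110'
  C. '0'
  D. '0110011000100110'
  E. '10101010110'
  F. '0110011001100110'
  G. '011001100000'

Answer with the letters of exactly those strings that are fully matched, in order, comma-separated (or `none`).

A. '011001100010' → match
B. '001001100110' → match
C. '0' → no match
D → match
E. '10101010110' → no match
F → match
G. '011001100000' → no match

A, B, D, F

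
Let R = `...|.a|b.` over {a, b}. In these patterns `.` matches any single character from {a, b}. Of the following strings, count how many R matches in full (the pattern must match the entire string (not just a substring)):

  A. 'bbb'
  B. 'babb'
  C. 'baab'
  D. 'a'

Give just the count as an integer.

A → match
B → no match
C → no match
D → no match
Total matched: 1

1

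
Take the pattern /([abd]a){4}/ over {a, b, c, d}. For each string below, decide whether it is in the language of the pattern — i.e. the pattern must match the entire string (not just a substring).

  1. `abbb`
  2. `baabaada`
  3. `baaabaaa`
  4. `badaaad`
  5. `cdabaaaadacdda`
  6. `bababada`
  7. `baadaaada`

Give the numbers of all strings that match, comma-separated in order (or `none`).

1. `abbb` → no match — must end with `a`
2. `baabaada` → no match
3. `baaabaaa` → match
4. `badaaad` → no match — must end with `a`
5 → no match
6. `bababada` → match
7. `baadaaada` → no match

3, 6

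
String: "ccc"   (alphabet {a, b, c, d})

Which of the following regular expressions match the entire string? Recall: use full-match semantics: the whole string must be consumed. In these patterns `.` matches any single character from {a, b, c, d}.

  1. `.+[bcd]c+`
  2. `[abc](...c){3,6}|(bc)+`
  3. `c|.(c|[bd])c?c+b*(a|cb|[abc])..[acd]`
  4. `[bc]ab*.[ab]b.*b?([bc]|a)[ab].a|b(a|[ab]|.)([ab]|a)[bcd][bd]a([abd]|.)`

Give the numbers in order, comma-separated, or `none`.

1

1 → match
2 → no match
3 → no match
4 → no match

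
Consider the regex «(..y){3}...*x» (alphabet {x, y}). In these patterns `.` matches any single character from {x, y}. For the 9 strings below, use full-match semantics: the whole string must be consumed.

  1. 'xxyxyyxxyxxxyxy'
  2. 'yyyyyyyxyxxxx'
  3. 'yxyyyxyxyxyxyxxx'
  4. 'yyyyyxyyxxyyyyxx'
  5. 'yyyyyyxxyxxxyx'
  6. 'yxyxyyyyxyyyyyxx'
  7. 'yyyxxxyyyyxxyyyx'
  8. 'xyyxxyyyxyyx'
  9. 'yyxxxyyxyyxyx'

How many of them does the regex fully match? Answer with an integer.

2

1 → no match — must end with 'x'
2 → match
3 → no match
4 → no match
5 → match
6 → no match
7 → no match
8 → no match
9 → no match
Total matched: 2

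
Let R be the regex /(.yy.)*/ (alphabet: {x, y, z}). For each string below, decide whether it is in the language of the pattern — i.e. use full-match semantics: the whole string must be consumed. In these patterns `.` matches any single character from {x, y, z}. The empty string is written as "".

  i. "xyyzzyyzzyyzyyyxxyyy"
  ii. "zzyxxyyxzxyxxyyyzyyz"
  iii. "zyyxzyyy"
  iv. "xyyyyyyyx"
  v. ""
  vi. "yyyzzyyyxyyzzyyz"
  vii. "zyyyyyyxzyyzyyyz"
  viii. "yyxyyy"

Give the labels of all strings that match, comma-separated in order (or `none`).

i, iii, v, vi, vii

i → match
ii → no match
iii → match
iv → no match
v → match
vi → match
vii → match
viii → no match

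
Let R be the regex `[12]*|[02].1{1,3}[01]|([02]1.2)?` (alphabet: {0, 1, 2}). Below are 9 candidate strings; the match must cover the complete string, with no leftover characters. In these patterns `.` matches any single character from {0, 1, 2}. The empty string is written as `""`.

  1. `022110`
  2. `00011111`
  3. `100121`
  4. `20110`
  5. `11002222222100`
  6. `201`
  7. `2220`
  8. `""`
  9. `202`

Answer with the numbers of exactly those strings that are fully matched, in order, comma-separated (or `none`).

1. `022110` → no match
2. `00011111` → no match
3. `100121` → no match
4. `20110` → match
5 → no match
6. `201` → no match
7. `2220` → no match
8. `""` → match
9. `202` → no match

4, 8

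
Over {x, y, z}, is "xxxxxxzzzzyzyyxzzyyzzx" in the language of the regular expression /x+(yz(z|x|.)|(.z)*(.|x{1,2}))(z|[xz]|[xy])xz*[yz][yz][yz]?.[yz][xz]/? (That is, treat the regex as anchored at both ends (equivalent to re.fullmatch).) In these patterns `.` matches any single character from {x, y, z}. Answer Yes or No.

Yes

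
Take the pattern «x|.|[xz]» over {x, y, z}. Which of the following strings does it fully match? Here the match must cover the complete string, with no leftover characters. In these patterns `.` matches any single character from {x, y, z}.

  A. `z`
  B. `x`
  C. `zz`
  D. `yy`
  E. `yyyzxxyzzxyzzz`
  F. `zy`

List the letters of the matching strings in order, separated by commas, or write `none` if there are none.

A → match
B → match
C → no match
D → no match
E → no match
F → no match

A, B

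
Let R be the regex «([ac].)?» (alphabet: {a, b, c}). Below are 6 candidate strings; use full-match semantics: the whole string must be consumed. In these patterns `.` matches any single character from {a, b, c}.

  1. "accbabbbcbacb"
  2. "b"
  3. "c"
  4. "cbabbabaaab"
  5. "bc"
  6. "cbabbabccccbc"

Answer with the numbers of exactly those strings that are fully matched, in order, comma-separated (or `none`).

none

1 → no match
2 → no match
3 → no match
4 → no match
5 → no match
6 → no match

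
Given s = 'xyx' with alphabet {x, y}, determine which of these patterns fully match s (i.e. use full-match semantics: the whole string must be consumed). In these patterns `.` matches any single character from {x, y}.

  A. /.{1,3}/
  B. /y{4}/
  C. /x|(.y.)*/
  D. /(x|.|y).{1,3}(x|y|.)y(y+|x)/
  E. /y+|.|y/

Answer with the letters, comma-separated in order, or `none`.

A → match
B → no match — must start with 'y'
C → match
D → no match
E → no match

A, C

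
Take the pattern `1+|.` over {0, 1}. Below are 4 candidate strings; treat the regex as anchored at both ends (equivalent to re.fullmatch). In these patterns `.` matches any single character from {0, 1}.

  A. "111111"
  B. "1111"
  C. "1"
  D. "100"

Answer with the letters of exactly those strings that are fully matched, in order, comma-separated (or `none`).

A, B, C

A. "111111" → match
B. "1111" → match
C. "1" → match
D. "100" → no match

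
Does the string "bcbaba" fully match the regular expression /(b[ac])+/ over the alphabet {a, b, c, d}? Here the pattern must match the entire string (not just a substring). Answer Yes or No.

Yes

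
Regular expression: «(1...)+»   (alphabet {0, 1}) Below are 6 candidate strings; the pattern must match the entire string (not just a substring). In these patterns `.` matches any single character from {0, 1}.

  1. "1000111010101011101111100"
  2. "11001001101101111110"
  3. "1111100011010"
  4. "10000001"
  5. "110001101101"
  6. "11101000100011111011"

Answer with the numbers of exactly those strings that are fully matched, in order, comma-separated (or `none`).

6

1 → no match
2 → no match
3 → no match
4 → no match
5 → no match
6 → match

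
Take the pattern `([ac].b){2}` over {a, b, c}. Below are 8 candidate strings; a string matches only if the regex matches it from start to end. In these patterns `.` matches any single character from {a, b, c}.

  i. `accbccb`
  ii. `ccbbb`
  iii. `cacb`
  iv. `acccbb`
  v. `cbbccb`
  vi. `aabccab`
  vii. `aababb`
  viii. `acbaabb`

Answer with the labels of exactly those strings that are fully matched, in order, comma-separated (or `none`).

v, vii

i → no match
ii → no match
iii → no match
iv → no match
v → match
vi → no match
vii → match
viii → no match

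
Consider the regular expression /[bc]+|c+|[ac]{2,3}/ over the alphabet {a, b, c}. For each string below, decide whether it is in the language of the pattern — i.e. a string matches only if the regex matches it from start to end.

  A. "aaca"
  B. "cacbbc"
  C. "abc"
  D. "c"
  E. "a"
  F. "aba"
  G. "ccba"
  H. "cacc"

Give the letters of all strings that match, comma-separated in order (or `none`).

D

A. "aaca" → no match
B. "cacbbc" → no match
C. "abc" → no match
D. "c" → match
E. "a" → no match
F. "aba" → no match
G. "ccba" → no match
H. "cacc" → no match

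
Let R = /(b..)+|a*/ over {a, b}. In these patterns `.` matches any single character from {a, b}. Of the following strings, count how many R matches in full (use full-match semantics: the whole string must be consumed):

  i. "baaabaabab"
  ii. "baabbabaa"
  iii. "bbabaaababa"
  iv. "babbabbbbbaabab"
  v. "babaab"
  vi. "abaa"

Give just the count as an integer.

2

i → no match
ii → match
iii → no match
iv → match
v → no match
vi → no match
Total matched: 2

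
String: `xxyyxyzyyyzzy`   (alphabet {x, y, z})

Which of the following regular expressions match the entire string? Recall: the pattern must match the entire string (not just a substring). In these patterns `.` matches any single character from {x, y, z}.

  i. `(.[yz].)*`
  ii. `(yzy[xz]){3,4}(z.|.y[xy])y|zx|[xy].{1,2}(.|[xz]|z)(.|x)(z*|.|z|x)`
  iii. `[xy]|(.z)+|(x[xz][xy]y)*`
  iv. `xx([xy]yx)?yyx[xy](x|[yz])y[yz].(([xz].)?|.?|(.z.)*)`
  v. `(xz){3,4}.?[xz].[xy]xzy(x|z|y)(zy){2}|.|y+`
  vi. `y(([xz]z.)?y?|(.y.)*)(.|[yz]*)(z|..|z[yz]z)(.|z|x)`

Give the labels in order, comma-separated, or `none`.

iv

i → no match
ii → no match
iii → no match
iv → match
v → no match
vi → no match — must start with `y`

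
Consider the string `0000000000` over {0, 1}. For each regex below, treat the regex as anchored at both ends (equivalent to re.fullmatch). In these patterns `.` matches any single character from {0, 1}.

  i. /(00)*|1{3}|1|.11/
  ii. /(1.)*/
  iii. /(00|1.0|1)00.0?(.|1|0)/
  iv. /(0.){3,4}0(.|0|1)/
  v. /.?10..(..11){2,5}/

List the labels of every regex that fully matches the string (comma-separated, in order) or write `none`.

i → match
ii → no match
iii → no match
iv → match
v → no match — must end with `11`

i, iv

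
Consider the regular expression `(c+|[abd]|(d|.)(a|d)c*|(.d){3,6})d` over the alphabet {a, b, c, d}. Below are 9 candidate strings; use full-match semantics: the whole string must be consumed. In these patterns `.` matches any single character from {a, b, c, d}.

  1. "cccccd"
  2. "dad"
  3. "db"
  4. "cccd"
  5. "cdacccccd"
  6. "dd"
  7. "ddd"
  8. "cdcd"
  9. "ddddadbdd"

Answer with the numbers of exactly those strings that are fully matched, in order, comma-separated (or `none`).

1, 2, 4, 6, 7, 8, 9

1. "cccccd" → match
2. "dad" → match
3. "db" → no match — must end with "d"
4. "cccd" → match
5. "cdacccccd" → no match
6. "dd" → match
7. "ddd" → match
8. "cdcd" → match
9. "ddddadbdd" → match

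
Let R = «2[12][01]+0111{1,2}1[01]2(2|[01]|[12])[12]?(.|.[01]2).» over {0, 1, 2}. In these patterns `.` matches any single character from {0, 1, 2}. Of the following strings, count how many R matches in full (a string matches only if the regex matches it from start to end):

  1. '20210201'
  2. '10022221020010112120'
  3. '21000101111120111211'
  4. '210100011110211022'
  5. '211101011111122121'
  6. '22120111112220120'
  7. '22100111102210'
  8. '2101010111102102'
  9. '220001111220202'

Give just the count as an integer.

4

1 → no match
2 → no match — must start with '2'
3 → no match
4 → match
5 → match
6 → no match
7 → match
8 → match
9 → no match
Total matched: 4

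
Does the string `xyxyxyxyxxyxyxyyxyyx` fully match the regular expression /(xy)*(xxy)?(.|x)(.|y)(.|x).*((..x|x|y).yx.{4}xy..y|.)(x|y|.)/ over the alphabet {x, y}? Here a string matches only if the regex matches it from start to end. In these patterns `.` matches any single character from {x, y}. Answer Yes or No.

Yes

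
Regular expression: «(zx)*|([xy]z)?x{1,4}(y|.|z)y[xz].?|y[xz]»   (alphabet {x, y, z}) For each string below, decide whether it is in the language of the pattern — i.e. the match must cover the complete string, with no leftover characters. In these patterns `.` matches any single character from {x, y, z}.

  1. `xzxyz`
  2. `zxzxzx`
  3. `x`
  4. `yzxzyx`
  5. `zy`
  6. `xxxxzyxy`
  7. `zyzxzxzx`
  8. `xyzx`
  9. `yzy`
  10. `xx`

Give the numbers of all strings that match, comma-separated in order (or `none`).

2, 4, 6

1 → no match
2 → match
3 → no match
4 → match
5 → no match
6 → match
7 → no match
8 → no match
9 → no match
10 → no match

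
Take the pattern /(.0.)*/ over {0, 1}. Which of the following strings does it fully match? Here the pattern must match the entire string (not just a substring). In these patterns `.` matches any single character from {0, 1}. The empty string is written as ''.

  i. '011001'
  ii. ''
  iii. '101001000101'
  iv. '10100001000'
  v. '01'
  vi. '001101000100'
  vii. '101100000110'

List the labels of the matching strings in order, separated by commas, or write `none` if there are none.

ii, iii, vi

i → no match
ii → match
iii → match
iv → no match
v → no match
vi → match
vii → no match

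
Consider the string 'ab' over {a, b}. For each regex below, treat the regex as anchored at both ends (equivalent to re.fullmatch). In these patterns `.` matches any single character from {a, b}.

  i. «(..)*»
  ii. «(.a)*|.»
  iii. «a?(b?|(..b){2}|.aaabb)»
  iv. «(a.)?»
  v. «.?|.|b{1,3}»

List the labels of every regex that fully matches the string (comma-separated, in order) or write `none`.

i, iii, iv

i → match
ii → no match
iii → match
iv → match
v → no match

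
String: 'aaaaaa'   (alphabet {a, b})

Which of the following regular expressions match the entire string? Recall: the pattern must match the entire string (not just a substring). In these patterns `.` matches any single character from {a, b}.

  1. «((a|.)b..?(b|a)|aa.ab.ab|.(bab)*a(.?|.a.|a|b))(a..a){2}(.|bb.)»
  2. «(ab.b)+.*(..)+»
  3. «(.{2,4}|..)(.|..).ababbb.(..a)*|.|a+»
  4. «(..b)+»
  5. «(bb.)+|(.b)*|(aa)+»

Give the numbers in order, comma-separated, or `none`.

1 → no match
2 → no match — must start with 'ab'
3 → match
4 → no match — must end with 'b'
5 → match

3, 5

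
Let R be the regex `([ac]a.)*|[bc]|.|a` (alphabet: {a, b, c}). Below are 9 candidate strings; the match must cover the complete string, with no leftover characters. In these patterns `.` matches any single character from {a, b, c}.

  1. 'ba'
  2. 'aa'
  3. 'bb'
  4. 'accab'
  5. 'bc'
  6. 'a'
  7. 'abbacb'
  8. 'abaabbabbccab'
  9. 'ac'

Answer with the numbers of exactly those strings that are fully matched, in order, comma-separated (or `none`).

6

1 → no match
2 → no match
3 → no match
4 → no match
5 → no match
6 → match
7 → no match
8 → no match
9 → no match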